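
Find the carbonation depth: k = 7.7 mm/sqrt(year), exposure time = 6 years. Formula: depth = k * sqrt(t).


depth = k * sqrt(t)
= 7.7 * sqrt(6)
= 18.86 mm

18.86


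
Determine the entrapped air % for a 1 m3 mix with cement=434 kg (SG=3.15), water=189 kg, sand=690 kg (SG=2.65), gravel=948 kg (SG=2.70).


Vol cement = 434 / (3.15 * 1000) = 0.137778 m3
Vol water = 189 / 1000 = 0.189 m3
Vol sand = 690 / (2.65 * 1000) = 0.260377 m3
Vol gravel = 948 / (2.70 * 1000) = 0.351111 m3
Total solid + water volume = 0.938266 m3
Air = (1 - 0.938266) * 100 = 6.17%

6.17


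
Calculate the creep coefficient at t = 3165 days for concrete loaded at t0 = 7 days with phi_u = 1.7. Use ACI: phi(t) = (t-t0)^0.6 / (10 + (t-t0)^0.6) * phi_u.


dt = 3165 - 7 = 3158
phi = 3158^0.6 / (10 + 3158^0.6) * 1.7
= 1.575

1.575


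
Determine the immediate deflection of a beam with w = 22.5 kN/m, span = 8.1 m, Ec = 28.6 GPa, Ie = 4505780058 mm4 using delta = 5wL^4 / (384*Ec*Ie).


Convert: L = 8.1 m = 8100 mm, Ec = 28.6 GPa = 28600 MPa
delta = 5 * 22.5 * 8100^4 / (384 * 28600 * 4505780058)
= 9.79 mm

9.79


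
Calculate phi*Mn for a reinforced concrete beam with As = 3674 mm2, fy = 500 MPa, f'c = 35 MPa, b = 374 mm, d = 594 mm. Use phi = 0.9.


a = As * fy / (0.85 * f'c * b)
= 3674 * 500 / (0.85 * 35 * 374)
= 165.1013 mm
Mn = As * fy * (d - a/2) / 10^6
= 939.5324 kN-m
phi*Mn = 0.9 * 939.5324 = 845.58 kN-m

845.58


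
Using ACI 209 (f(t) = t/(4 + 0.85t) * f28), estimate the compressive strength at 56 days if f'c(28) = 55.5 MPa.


f(56) = 56 / (4 + 0.85 * 56) * 55.5
= 56 / 51.6 * 55.5
= 60.23 MPa

60.23


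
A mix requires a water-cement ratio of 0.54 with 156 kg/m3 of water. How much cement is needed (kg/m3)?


Cement = water / (w/c)
= 156 / 0.54
= 288.9 kg/m3

288.9


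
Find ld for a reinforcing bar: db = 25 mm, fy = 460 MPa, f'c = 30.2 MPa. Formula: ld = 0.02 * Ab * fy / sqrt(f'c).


Ab = pi * 25^2 / 4 = 490.874 mm2
ld = 0.02 * 490.874 * 460 / sqrt(30.2)
= 821.8 mm

821.8


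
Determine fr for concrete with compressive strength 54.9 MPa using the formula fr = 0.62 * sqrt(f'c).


fr = 0.62 * sqrt(54.9)
= 4.594 MPa

4.594


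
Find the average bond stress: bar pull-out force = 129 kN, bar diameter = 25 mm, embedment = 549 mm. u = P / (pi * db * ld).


u = P / (pi * db * ld)
= 129 * 1000 / (pi * 25 * 549)
= 2.992 MPa

2.992


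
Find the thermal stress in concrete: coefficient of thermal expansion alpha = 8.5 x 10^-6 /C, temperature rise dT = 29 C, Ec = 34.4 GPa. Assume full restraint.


sigma = alpha * dT * Ec
= 8.5e-6 * 29 * 34.4 * 1000
= 8.48 MPa

8.48


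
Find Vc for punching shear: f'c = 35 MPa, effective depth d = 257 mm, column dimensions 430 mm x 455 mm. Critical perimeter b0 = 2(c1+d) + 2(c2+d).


b0 = 2*(430 + 257) + 2*(455 + 257) = 2798 mm
Vc = 0.33 * sqrt(35) * 2798 * 257 / 1000
= 1403.88 kN

1403.88


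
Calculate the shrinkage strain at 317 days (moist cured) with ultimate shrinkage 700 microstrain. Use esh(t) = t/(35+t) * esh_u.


esh(317) = 317 / (35 + 317) * 700
= 317 / 352 * 700
= 630.4 microstrain

630.4


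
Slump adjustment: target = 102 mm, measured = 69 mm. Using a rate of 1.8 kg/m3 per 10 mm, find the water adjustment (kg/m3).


Difference = 102 - 69 = 33 mm
Water adjustment = 33 * 1.8 / 10 = 5.9 kg/m3

5.9


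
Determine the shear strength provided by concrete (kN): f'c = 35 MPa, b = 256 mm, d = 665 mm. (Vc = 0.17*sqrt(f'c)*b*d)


Vc = 0.17 * sqrt(35) * 256 * 665 / 1000
= 171.22 kN

171.22


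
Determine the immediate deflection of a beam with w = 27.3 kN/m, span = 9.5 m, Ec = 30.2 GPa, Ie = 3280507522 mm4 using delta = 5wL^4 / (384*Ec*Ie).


Convert: L = 9.5 m = 9500 mm, Ec = 30.2 GPa = 30200 MPa
delta = 5 * 27.3 * 9500^4 / (384 * 30200 * 3280507522)
= 29.22 mm

29.22


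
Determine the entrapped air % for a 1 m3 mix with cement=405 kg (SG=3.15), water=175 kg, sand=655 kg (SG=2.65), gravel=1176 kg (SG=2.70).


Vol cement = 405 / (3.15 * 1000) = 0.128571 m3
Vol water = 175 / 1000 = 0.175 m3
Vol sand = 655 / (2.65 * 1000) = 0.24717 m3
Vol gravel = 1176 / (2.70 * 1000) = 0.435556 m3
Total solid + water volume = 0.986297 m3
Air = (1 - 0.986297) * 100 = 1.37%

1.37


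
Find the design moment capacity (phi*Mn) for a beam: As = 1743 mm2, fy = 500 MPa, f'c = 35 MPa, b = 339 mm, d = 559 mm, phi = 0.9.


a = As * fy / (0.85 * f'c * b)
= 1743 * 500 / (0.85 * 35 * 339)
= 86.4133 mm
Mn = As * fy * (d - a/2) / 10^6
= 449.5139 kN-m
phi*Mn = 0.9 * 449.5139 = 404.56 kN-m

404.56


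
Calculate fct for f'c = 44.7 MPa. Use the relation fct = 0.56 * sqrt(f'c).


fct = 0.56 * sqrt(44.7)
= 0.56 * 6.686
= 3.744 MPa

3.744


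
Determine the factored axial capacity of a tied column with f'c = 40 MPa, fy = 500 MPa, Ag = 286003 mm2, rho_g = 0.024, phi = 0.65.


Ast = rho * Ag = 0.024 * 286003 = 6864.072 mm2
phi*Pn = 0.65 * 0.80 * (0.85 * 40 * (286003 - 6864.072) + 500 * 6864.072) / 1000
= 6719.83 kN

6719.83


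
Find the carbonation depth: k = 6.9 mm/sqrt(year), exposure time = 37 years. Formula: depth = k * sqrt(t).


depth = k * sqrt(t)
= 6.9 * sqrt(37)
= 41.97 mm

41.97


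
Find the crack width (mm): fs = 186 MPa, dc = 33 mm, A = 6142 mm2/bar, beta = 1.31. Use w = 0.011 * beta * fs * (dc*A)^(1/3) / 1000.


w = 0.011 * beta * fs * (dc * A)^(1/3) / 1000
= 0.011 * 1.31 * 186 * (33 * 6142)^(1/3) / 1000
= 0.157 mm

0.157


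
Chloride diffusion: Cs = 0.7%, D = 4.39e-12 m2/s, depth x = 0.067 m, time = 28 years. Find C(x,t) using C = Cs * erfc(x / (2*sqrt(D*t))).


t_seconds = 28 * 365.25 * 24 * 3600 = 883612800.0 s
arg = 0.067 / (2 * sqrt(4.39e-12 * 883612800.0))
= 0.5379
erfc(0.5379) = 0.4469
C = 0.7 * 0.4469 = 0.3128%

0.3128


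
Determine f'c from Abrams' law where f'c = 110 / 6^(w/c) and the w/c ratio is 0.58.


f'c = 110 / 6^0.58
= 110 / 2.827
= 38.91 MPa

38.91


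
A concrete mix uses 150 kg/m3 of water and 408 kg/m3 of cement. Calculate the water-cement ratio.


w/c = water / cement
w/c = 150 / 408 = 0.368

0.368


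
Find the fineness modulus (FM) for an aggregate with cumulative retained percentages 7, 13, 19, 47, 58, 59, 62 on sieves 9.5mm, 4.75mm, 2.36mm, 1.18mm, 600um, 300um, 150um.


FM = sum(cumulative % retained) / 100
= 265 / 100
= 2.65

2.65


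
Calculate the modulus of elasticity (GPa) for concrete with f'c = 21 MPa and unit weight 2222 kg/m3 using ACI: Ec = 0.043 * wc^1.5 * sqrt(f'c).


Ec = 0.043 * 2222^1.5 * sqrt(21) / 1000
= 20.64 GPa

20.64


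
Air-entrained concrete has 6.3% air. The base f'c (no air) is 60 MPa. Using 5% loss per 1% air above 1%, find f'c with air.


Strength loss = (6.3 - 1) * 5 = 26.5%
f'c = 60 * (1 - 26.5/100)
= 44.1 MPa

44.1


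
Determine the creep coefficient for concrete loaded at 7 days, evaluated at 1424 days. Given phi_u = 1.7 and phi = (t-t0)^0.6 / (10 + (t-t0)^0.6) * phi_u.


dt = 1424 - 7 = 1417
phi = 1417^0.6 / (10 + 1417^0.6) * 1.7
= 1.506

1.506


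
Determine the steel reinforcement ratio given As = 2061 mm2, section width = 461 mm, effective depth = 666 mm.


rho = As / (b * d)
= 2061 / (461 * 666)
= 0.0067

0.0067


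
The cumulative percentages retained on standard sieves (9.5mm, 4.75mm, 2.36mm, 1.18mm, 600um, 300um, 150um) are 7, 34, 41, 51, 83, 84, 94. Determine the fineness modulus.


FM = sum(cumulative % retained) / 100
= 394 / 100
= 3.94

3.94


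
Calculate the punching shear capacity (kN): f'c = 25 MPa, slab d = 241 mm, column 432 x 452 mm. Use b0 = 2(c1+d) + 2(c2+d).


b0 = 2*(432 + 241) + 2*(452 + 241) = 2732 mm
Vc = 0.33 * sqrt(25) * 2732 * 241 / 1000
= 1086.38 kN

1086.38


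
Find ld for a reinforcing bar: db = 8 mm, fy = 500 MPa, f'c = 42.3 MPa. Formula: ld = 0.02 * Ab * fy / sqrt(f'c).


Ab = pi * 8^2 / 4 = 50.265 mm2
ld = 0.02 * 50.265 * 500 / sqrt(42.3)
= 77.3 mm

77.3


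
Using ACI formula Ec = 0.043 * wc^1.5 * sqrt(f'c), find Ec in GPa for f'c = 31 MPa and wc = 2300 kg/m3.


Ec = 0.043 * 2300^1.5 * sqrt(31) / 1000
= 26.41 GPa

26.41


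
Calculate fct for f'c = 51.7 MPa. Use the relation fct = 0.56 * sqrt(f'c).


fct = 0.56 * sqrt(51.7)
= 0.56 * 7.19
= 4.027 MPa

4.027


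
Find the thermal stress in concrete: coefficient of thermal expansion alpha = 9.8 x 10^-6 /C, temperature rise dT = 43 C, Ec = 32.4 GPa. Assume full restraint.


sigma = alpha * dT * Ec
= 9.8e-6 * 43 * 32.4 * 1000
= 13.653 MPa

13.653


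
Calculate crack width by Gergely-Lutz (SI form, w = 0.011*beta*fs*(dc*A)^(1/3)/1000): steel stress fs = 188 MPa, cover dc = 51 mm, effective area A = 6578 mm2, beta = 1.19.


w = 0.011 * beta * fs * (dc * A)^(1/3) / 1000
= 0.011 * 1.19 * 188 * (51 * 6578)^(1/3) / 1000
= 0.171 mm

0.171


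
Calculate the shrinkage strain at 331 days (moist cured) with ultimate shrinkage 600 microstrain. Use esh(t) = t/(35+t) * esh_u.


esh(331) = 331 / (35 + 331) * 600
= 331 / 366 * 600
= 542.6 microstrain

542.6


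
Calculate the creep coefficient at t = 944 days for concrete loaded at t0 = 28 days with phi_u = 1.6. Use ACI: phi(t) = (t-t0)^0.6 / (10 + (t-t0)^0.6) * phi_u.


dt = 944 - 28 = 916
phi = 916^0.6 / (10 + 916^0.6) * 1.6
= 1.371

1.371


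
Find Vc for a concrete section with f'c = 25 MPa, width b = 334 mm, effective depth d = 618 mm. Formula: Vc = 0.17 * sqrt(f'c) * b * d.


Vc = 0.17 * sqrt(25) * 334 * 618 / 1000
= 175.45 kN

175.45


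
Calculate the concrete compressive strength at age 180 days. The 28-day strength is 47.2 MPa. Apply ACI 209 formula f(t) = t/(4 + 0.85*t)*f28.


f(180) = 180 / (4 + 0.85 * 180) * 47.2
= 180 / 157.0 * 47.2
= 54.11 MPa

54.11


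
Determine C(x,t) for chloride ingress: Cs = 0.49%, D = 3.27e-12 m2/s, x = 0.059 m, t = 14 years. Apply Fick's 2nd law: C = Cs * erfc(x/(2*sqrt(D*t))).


t_seconds = 14 * 365.25 * 24 * 3600 = 441806400.0 s
arg = 0.059 / (2 * sqrt(3.27e-12 * 441806400.0))
= 0.7761
erfc(0.7761) = 0.2724
C = 0.49 * 0.2724 = 0.1335%

0.1335


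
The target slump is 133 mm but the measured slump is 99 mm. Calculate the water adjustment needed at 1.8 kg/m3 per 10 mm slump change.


Difference = 133 - 99 = 34 mm
Water adjustment = 34 * 1.8 / 10 = 6.1 kg/m3

6.1


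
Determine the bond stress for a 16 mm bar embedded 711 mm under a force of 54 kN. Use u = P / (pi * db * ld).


u = P / (pi * db * ld)
= 54 * 1000 / (pi * 16 * 711)
= 1.511 MPa

1.511


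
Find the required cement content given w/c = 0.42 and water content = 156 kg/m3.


Cement = water / (w/c)
= 156 / 0.42
= 371.4 kg/m3

371.4


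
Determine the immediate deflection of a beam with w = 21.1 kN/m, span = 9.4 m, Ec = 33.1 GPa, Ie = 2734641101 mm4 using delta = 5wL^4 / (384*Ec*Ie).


Convert: L = 9.4 m = 9400 mm, Ec = 33.1 GPa = 33100 MPa
delta = 5 * 21.1 * 9400^4 / (384 * 33100 * 2734641101)
= 23.7 mm

23.7


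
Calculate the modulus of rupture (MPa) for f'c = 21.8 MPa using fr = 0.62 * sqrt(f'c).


fr = 0.62 * sqrt(21.8)
= 2.895 MPa

2.895


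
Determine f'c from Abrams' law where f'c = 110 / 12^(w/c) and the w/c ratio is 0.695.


f'c = 110 / 12^0.695
= 110 / 5.624
= 19.56 MPa

19.56


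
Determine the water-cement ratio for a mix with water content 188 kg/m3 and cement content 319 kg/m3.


w/c = water / cement
w/c = 188 / 319 = 0.589

0.589


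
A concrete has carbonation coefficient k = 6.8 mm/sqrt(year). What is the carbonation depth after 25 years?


depth = k * sqrt(t)
= 6.8 * sqrt(25)
= 34.0 mm

34.0


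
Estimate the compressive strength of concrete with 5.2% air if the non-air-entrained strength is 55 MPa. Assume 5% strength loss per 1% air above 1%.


Strength loss = (5.2 - 1) * 5 = 21.0%
f'c = 55 * (1 - 21.0/100)
= 43.45 MPa

43.45


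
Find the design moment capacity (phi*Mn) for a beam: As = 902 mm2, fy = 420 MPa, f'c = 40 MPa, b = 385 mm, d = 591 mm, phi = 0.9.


a = As * fy / (0.85 * f'c * b)
= 902 * 420 / (0.85 * 40 * 385)
= 28.9412 mm
Mn = As * fy * (d - a/2) / 10^6
= 218.4124 kN-m
phi*Mn = 0.9 * 218.4124 = 196.57 kN-m

196.57


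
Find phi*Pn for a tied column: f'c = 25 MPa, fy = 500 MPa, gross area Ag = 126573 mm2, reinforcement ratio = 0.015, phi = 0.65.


Ast = rho * Ag = 0.015 * 126573 = 1898.595 mm2
phi*Pn = 0.65 * 0.80 * (0.85 * 25 * (126573 - 1898.595) + 500 * 1898.595) / 1000
= 1871.29 kN

1871.29


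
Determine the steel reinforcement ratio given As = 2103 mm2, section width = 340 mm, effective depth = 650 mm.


rho = As / (b * d)
= 2103 / (340 * 650)
= 0.0095

0.0095


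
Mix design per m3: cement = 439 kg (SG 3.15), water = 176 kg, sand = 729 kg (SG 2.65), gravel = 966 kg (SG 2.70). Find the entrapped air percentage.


Vol cement = 439 / (3.15 * 1000) = 0.139365 m3
Vol water = 176 / 1000 = 0.176 m3
Vol sand = 729 / (2.65 * 1000) = 0.275094 m3
Vol gravel = 966 / (2.70 * 1000) = 0.357778 m3
Total solid + water volume = 0.948237 m3
Air = (1 - 0.948237) * 100 = 5.18%

5.18


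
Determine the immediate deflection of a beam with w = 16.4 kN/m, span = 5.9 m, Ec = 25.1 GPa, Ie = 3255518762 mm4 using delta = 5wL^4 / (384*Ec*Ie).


Convert: L = 5.9 m = 5900 mm, Ec = 25.1 GPa = 25100 MPa
delta = 5 * 16.4 * 5900^4 / (384 * 25100 * 3255518762)
= 3.17 mm

3.17


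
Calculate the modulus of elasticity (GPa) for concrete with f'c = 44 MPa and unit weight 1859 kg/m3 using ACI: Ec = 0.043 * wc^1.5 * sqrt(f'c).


Ec = 0.043 * 1859^1.5 * sqrt(44) / 1000
= 22.86 GPa

22.86


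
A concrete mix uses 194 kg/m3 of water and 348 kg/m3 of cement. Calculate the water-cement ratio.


w/c = water / cement
w/c = 194 / 348 = 0.557

0.557


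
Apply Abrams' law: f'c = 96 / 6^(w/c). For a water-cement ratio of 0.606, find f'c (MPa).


f'c = 96 / 6^0.606
= 96 / 2.962
= 32.41 MPa

32.41


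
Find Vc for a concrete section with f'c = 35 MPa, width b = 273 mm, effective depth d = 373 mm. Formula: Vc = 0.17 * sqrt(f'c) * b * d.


Vc = 0.17 * sqrt(35) * 273 * 373 / 1000
= 102.41 kN

102.41


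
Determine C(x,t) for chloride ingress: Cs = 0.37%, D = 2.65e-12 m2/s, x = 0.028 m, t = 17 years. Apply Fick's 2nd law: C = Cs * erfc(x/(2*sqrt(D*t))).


t_seconds = 17 * 365.25 * 24 * 3600 = 536479200.0 s
arg = 0.028 / (2 * sqrt(2.65e-12 * 536479200.0))
= 0.3713
erfc(0.3713) = 0.5995
C = 0.37 * 0.5995 = 0.2218%

0.2218


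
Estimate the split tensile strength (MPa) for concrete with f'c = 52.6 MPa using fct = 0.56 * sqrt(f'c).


fct = 0.56 * sqrt(52.6)
= 0.56 * 7.253
= 4.061 MPa

4.061


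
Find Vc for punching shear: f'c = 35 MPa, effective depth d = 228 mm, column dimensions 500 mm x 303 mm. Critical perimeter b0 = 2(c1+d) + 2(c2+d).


b0 = 2*(500 + 228) + 2*(303 + 228) = 2518 mm
Vc = 0.33 * sqrt(35) * 2518 * 228 / 1000
= 1120.83 kN

1120.83


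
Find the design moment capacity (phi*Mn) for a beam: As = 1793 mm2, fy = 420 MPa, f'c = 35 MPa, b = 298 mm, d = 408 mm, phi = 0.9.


a = As * fy / (0.85 * f'c * b)
= 1793 * 420 / (0.85 * 35 * 298)
= 84.9428 mm
Mn = As * fy * (d - a/2) / 10^6
= 275.265 kN-m
phi*Mn = 0.9 * 275.265 = 247.74 kN-m

247.74


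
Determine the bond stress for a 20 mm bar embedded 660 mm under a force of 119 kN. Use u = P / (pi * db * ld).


u = P / (pi * db * ld)
= 119 * 1000 / (pi * 20 * 660)
= 2.87 MPa

2.87


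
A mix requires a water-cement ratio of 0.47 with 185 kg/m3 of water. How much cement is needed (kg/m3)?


Cement = water / (w/c)
= 185 / 0.47
= 393.6 kg/m3

393.6


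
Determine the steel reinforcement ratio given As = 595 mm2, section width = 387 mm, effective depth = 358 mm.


rho = As / (b * d)
= 595 / (387 * 358)
= 0.0043

0.0043


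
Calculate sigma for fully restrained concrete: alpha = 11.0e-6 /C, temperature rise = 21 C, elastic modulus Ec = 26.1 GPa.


sigma = alpha * dT * Ec
= 11.0e-6 * 21 * 26.1 * 1000
= 6.029 MPa

6.029


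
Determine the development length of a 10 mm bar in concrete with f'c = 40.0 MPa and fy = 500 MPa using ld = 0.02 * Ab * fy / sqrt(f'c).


Ab = pi * 10^2 / 4 = 78.54 mm2
ld = 0.02 * 78.54 * 500 / sqrt(40.0)
= 124.2 mm

124.2


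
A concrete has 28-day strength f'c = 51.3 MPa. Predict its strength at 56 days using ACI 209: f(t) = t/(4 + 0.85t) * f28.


f(56) = 56 / (4 + 0.85 * 56) * 51.3
= 56 / 51.6 * 51.3
= 55.67 MPa

55.67


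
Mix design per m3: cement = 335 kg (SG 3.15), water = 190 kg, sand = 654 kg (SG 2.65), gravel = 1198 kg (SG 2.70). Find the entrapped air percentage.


Vol cement = 335 / (3.15 * 1000) = 0.106349 m3
Vol water = 190 / 1000 = 0.19 m3
Vol sand = 654 / (2.65 * 1000) = 0.246792 m3
Vol gravel = 1198 / (2.70 * 1000) = 0.443704 m3
Total solid + water volume = 0.986845 m3
Air = (1 - 0.986845) * 100 = 1.32%

1.32


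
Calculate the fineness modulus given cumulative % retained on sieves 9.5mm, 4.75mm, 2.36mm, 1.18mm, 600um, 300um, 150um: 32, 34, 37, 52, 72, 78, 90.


FM = sum(cumulative % retained) / 100
= 395 / 100
= 3.95

3.95


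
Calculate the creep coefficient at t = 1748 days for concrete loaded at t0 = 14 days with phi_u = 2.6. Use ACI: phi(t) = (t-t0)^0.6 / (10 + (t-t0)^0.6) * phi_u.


dt = 1748 - 14 = 1734
phi = 1734^0.6 / (10 + 1734^0.6) * 2.6
= 2.334

2.334


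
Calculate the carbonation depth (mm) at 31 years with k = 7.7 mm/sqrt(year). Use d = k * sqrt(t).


depth = k * sqrt(t)
= 7.7 * sqrt(31)
= 42.87 mm

42.87


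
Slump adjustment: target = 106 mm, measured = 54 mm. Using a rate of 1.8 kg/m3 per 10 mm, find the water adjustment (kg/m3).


Difference = 106 - 54 = 52 mm
Water adjustment = 52 * 1.8 / 10 = 9.4 kg/m3

9.4


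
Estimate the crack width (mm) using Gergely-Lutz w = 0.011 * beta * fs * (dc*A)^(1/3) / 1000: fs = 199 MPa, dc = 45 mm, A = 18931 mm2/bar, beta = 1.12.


w = 0.011 * beta * fs * (dc * A)^(1/3) / 1000
= 0.011 * 1.12 * 199 * (45 * 18931)^(1/3) / 1000
= 0.232 mm

0.232


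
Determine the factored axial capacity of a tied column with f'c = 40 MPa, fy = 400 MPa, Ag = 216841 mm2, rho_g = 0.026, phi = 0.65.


Ast = rho * Ag = 0.026 * 216841 = 5637.866 mm2
phi*Pn = 0.65 * 0.80 * (0.85 * 40 * (216841 - 5637.866) + 400 * 5637.866) / 1000
= 4906.75 kN

4906.75


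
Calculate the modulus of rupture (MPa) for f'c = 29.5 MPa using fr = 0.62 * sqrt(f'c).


fr = 0.62 * sqrt(29.5)
= 3.367 MPa

3.367


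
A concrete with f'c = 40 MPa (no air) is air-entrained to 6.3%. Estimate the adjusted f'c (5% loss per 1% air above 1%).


Strength loss = (6.3 - 1) * 5 = 26.5%
f'c = 40 * (1 - 26.5/100)
= 29.4 MPa

29.4


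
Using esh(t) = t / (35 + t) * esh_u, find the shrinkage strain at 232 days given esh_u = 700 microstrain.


esh(232) = 232 / (35 + 232) * 700
= 232 / 267 * 700
= 608.2 microstrain

608.2


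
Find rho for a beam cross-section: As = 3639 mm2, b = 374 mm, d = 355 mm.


rho = As / (b * d)
= 3639 / (374 * 355)
= 0.0274

0.0274


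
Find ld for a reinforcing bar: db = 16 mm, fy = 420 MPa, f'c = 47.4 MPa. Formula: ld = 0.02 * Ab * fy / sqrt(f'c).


Ab = pi * 16^2 / 4 = 201.062 mm2
ld = 0.02 * 201.062 * 420 / sqrt(47.4)
= 245.3 mm

245.3


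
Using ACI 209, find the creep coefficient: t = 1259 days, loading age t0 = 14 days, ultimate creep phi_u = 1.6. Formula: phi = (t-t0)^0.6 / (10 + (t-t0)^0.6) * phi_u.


dt = 1259 - 14 = 1245
phi = 1245^0.6 / (10 + 1245^0.6) * 1.6
= 1.405

1.405


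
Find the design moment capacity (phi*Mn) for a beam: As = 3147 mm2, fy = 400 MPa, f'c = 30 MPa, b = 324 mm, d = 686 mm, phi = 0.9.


a = As * fy / (0.85 * f'c * b)
= 3147 * 400 / (0.85 * 30 * 324)
= 152.3602 mm
Mn = As * fy * (d - a/2) / 10^6
= 767.6413 kN-m
phi*Mn = 0.9 * 767.6413 = 690.88 kN-m

690.88


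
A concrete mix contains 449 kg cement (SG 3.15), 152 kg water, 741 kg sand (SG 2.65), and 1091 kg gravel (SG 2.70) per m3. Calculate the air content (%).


Vol cement = 449 / (3.15 * 1000) = 0.14254 m3
Vol water = 152 / 1000 = 0.152 m3
Vol sand = 741 / (2.65 * 1000) = 0.279623 m3
Vol gravel = 1091 / (2.70 * 1000) = 0.404074 m3
Total solid + water volume = 0.978236 m3
Air = (1 - 0.978236) * 100 = 2.18%

2.18


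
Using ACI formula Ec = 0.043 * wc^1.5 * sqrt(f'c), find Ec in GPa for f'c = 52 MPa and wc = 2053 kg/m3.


Ec = 0.043 * 2053^1.5 * sqrt(52) / 1000
= 28.84 GPa

28.84


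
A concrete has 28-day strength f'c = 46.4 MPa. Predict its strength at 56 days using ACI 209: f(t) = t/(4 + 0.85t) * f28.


f(56) = 56 / (4 + 0.85 * 56) * 46.4
= 56 / 51.6 * 46.4
= 50.36 MPa

50.36


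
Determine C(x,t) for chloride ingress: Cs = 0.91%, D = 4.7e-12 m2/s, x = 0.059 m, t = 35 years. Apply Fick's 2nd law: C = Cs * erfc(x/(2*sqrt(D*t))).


t_seconds = 35 * 365.25 * 24 * 3600 = 1104516000.0 s
arg = 0.059 / (2 * sqrt(4.7e-12 * 1104516000.0))
= 0.4094
erfc(0.4094) = 0.5626
C = 0.91 * 0.5626 = 0.5119%

0.5119


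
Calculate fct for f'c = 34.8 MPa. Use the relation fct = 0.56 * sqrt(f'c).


fct = 0.56 * sqrt(34.8)
= 0.56 * 5.899
= 3.304 MPa

3.304


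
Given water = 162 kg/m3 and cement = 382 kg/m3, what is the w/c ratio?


w/c = water / cement
w/c = 162 / 382 = 0.424

0.424


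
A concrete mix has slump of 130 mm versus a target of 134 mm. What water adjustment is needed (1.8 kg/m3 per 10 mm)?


Difference = 134 - 130 = 4 mm
Water adjustment = 4 * 1.8 / 10 = 0.7 kg/m3

0.7


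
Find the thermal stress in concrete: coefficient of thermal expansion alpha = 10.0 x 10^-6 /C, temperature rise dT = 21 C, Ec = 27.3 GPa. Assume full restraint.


sigma = alpha * dT * Ec
= 10.0e-6 * 21 * 27.3 * 1000
= 5.733 MPa

5.733


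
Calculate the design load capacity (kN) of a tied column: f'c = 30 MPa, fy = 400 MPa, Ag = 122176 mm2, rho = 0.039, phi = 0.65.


Ast = rho * Ag = 0.039 * 122176 = 4764.864 mm2
phi*Pn = 0.65 * 0.80 * (0.85 * 30 * (122176 - 4764.864) + 400 * 4764.864) / 1000
= 2547.96 kN

2547.96


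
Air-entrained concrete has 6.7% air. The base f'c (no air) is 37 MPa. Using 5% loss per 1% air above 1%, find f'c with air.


Strength loss = (6.7 - 1) * 5 = 28.5%
f'c = 37 * (1 - 28.5/100)
= 26.46 MPa

26.46


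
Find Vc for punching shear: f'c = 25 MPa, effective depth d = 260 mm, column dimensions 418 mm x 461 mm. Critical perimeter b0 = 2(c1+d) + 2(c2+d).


b0 = 2*(418 + 260) + 2*(461 + 260) = 2798 mm
Vc = 0.33 * sqrt(25) * 2798 * 260 / 1000
= 1200.34 kN

1200.34


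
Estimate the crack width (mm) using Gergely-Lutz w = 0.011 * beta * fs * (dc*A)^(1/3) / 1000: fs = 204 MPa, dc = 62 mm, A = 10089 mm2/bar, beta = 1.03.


w = 0.011 * beta * fs * (dc * A)^(1/3) / 1000
= 0.011 * 1.03 * 204 * (62 * 10089)^(1/3) / 1000
= 0.198 mm

0.198


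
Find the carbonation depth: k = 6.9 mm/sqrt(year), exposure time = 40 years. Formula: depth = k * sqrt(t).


depth = k * sqrt(t)
= 6.9 * sqrt(40)
= 43.64 mm

43.64


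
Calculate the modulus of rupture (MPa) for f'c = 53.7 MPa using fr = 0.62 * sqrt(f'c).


fr = 0.62 * sqrt(53.7)
= 4.543 MPa

4.543


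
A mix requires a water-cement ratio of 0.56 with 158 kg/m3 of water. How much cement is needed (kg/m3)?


Cement = water / (w/c)
= 158 / 0.56
= 282.1 kg/m3

282.1


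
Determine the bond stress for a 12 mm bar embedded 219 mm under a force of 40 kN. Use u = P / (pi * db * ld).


u = P / (pi * db * ld)
= 40 * 1000 / (pi * 12 * 219)
= 4.845 MPa

4.845


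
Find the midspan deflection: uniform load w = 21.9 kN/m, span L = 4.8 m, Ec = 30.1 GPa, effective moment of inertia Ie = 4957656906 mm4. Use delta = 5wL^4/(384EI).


Convert: L = 4.8 m = 4800 mm, Ec = 30.1 GPa = 30100 MPa
delta = 5 * 21.9 * 4800^4 / (384 * 30100 * 4957656906)
= 1.01 mm

1.01


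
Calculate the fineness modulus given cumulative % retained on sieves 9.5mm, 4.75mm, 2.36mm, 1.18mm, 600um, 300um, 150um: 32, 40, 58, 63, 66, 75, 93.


FM = sum(cumulative % retained) / 100
= 427 / 100
= 4.27

4.27


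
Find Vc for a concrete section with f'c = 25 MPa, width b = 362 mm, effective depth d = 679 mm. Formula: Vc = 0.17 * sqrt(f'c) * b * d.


Vc = 0.17 * sqrt(25) * 362 * 679 / 1000
= 208.93 kN

208.93


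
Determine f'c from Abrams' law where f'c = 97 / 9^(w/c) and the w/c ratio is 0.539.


f'c = 97 / 9^0.539
= 97 / 3.268
= 29.68 MPa

29.68


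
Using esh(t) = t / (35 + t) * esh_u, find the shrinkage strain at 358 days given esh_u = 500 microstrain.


esh(358) = 358 / (35 + 358) * 500
= 358 / 393 * 500
= 455.5 microstrain

455.5


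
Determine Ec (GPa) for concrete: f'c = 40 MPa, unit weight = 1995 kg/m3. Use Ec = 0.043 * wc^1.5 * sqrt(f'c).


Ec = 0.043 * 1995^1.5 * sqrt(40) / 1000
= 24.23 GPa

24.23


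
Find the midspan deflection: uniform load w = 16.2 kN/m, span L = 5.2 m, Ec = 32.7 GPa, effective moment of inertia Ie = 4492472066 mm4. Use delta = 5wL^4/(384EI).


Convert: L = 5.2 m = 5200 mm, Ec = 32.7 GPa = 32700 MPa
delta = 5 * 16.2 * 5200^4 / (384 * 32700 * 4492472066)
= 1.05 mm

1.05


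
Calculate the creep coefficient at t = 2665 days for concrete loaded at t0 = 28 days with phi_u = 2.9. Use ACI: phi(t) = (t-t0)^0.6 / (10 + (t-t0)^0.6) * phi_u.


dt = 2665 - 28 = 2637
phi = 2637^0.6 / (10 + 2637^0.6) * 2.9
= 2.664

2.664


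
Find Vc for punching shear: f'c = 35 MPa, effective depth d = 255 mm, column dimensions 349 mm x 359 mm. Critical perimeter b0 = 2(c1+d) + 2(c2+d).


b0 = 2*(349 + 255) + 2*(359 + 255) = 2436 mm
Vc = 0.33 * sqrt(35) * 2436 * 255 / 1000
= 1212.73 kN

1212.73


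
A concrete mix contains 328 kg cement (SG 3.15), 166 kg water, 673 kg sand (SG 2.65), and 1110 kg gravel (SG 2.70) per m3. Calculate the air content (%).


Vol cement = 328 / (3.15 * 1000) = 0.104127 m3
Vol water = 166 / 1000 = 0.166 m3
Vol sand = 673 / (2.65 * 1000) = 0.253962 m3
Vol gravel = 1110 / (2.70 * 1000) = 0.411111 m3
Total solid + water volume = 0.9352 m3
Air = (1 - 0.9352) * 100 = 6.48%

6.48


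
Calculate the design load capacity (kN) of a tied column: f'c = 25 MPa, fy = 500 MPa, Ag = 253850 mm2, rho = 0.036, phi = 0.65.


Ast = rho * Ag = 0.036 * 253850 = 9138.6 mm2
phi*Pn = 0.65 * 0.80 * (0.85 * 25 * (253850 - 9138.6) + 500 * 9138.6) / 1000
= 5080.1 kN

5080.1


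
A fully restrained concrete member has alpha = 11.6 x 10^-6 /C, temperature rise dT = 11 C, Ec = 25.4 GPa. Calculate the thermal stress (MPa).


sigma = alpha * dT * Ec
= 11.6e-6 * 11 * 25.4 * 1000
= 3.241 MPa

3.241


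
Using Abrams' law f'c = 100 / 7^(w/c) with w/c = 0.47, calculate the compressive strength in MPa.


f'c = 100 / 7^0.47
= 100 / 2.496
= 40.07 MPa

40.07


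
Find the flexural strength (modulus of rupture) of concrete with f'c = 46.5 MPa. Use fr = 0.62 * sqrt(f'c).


fr = 0.62 * sqrt(46.5)
= 4.228 MPa

4.228


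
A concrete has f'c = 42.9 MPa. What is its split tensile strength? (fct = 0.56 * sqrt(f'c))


fct = 0.56 * sqrt(42.9)
= 0.56 * 6.55
= 3.668 MPa

3.668


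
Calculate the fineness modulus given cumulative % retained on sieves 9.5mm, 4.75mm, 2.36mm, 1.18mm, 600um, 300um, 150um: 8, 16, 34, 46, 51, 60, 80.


FM = sum(cumulative % retained) / 100
= 295 / 100
= 2.95

2.95


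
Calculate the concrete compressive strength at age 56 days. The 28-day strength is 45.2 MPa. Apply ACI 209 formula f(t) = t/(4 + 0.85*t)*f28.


f(56) = 56 / (4 + 0.85 * 56) * 45.2
= 56 / 51.6 * 45.2
= 49.05 MPa

49.05


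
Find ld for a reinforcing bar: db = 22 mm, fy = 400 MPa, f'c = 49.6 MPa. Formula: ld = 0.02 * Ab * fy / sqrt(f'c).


Ab = pi * 22^2 / 4 = 380.133 mm2
ld = 0.02 * 380.133 * 400 / sqrt(49.6)
= 431.8 mm

431.8


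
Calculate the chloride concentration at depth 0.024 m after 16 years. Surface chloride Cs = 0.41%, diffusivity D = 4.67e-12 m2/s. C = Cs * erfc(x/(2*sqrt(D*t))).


t_seconds = 16 * 365.25 * 24 * 3600 = 504921600.0 s
arg = 0.024 / (2 * sqrt(4.67e-12 * 504921600.0))
= 0.2471
erfc(0.2471) = 0.7267
C = 0.41 * 0.7267 = 0.298%

0.298


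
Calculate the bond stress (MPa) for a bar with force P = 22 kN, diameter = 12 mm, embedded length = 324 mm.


u = P / (pi * db * ld)
= 22 * 1000 / (pi * 12 * 324)
= 1.801 MPa

1.801


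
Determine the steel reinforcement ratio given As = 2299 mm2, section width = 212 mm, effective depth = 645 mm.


rho = As / (b * d)
= 2299 / (212 * 645)
= 0.0168

0.0168


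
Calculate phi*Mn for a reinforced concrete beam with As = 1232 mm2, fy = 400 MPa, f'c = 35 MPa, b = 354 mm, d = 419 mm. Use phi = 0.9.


a = As * fy / (0.85 * f'c * b)
= 1232 * 400 / (0.85 * 35 * 354)
= 46.793 mm
Mn = As * fy * (d - a/2) / 10^6
= 194.9534 kN-m
phi*Mn = 0.9 * 194.9534 = 175.46 kN-m

175.46


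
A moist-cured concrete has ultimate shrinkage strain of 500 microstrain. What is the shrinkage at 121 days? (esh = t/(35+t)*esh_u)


esh(121) = 121 / (35 + 121) * 500
= 121 / 156 * 500
= 387.8 microstrain

387.8


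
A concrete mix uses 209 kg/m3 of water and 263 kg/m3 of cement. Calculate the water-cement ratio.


w/c = water / cement
w/c = 209 / 263 = 0.795

0.795


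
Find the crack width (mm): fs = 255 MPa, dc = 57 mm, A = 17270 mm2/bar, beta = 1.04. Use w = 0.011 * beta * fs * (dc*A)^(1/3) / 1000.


w = 0.011 * beta * fs * (dc * A)^(1/3) / 1000
= 0.011 * 1.04 * 255 * (57 * 17270)^(1/3) / 1000
= 0.29 mm

0.29


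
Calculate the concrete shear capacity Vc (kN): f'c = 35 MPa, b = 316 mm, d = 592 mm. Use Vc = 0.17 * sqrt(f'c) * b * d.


Vc = 0.17 * sqrt(35) * 316 * 592 / 1000
= 188.14 kN

188.14


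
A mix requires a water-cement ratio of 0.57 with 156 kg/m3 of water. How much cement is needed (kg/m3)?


Cement = water / (w/c)
= 156 / 0.57
= 273.7 kg/m3

273.7


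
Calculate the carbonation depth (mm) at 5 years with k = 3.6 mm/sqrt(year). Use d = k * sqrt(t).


depth = k * sqrt(t)
= 3.6 * sqrt(5)
= 8.05 mm

8.05


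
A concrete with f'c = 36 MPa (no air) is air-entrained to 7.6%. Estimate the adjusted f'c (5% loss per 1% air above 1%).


Strength loss = (7.6 - 1) * 5 = 33.0%
f'c = 36 * (1 - 33.0/100)
= 24.12 MPa

24.12


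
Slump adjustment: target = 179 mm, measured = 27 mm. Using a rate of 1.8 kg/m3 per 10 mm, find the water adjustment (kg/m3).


Difference = 179 - 27 = 152 mm
Water adjustment = 152 * 1.8 / 10 = 27.4 kg/m3

27.4


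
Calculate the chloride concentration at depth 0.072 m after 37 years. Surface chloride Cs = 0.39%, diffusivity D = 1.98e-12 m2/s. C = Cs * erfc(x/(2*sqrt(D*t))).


t_seconds = 37 * 365.25 * 24 * 3600 = 1167631200.0 s
arg = 0.072 / (2 * sqrt(1.98e-12 * 1167631200.0))
= 0.7487
erfc(0.7487) = 0.2897
C = 0.39 * 0.2897 = 0.113%

0.113


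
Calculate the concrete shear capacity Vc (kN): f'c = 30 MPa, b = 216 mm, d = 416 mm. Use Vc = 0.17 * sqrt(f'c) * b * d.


Vc = 0.17 * sqrt(30) * 216 * 416 / 1000
= 83.67 kN

83.67


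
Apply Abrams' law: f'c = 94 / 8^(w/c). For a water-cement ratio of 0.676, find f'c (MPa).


f'c = 94 / 8^0.676
= 94 / 4.078
= 23.05 MPa

23.05


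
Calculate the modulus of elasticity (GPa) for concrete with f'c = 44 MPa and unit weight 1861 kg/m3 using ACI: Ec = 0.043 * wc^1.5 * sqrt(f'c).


Ec = 0.043 * 1861^1.5 * sqrt(44) / 1000
= 22.9 GPa

22.9


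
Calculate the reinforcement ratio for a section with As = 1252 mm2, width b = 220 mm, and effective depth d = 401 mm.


rho = As / (b * d)
= 1252 / (220 * 401)
= 0.0142

0.0142


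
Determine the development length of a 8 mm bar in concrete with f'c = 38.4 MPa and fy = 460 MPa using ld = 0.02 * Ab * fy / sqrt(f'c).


Ab = pi * 8^2 / 4 = 50.265 mm2
ld = 0.02 * 50.265 * 460 / sqrt(38.4)
= 74.6 mm

74.6


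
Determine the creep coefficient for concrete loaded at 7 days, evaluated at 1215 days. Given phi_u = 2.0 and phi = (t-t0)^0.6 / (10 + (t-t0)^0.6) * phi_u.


dt = 1215 - 7 = 1208
phi = 1208^0.6 / (10 + 1208^0.6) * 2.0
= 1.752

1.752


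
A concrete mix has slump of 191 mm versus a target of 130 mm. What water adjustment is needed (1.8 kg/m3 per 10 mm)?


Difference = 130 - 191 = -61 mm
Water adjustment = -61 * 1.8 / 10 = -11.0 kg/m3

-11.0


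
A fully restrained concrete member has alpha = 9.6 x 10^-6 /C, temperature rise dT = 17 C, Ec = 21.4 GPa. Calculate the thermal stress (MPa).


sigma = alpha * dT * Ec
= 9.6e-6 * 17 * 21.4 * 1000
= 3.492 MPa

3.492


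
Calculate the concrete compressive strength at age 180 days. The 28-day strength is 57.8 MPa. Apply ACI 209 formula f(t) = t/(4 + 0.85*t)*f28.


f(180) = 180 / (4 + 0.85 * 180) * 57.8
= 180 / 157.0 * 57.8
= 66.27 MPa

66.27


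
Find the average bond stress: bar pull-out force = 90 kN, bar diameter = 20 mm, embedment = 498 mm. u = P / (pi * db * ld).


u = P / (pi * db * ld)
= 90 * 1000 / (pi * 20 * 498)
= 2.876 MPa

2.876


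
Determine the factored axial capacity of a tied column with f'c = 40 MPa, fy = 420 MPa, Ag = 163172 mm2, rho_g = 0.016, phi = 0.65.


Ast = rho * Ag = 0.016 * 163172 = 2610.752 mm2
phi*Pn = 0.65 * 0.80 * (0.85 * 40 * (163172 - 2610.752) + 420 * 2610.752) / 1000
= 3408.91 kN

3408.91


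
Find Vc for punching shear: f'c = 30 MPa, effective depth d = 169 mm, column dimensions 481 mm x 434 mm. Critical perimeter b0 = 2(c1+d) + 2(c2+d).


b0 = 2*(481 + 169) + 2*(434 + 169) = 2506 mm
Vc = 0.33 * sqrt(30) * 2506 * 169 / 1000
= 765.49 kN

765.49


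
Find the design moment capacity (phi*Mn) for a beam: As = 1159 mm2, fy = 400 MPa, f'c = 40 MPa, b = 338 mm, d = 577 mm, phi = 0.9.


a = As * fy / (0.85 * f'c * b)
= 1159 * 400 / (0.85 * 40 * 338)
= 40.3411 mm
Mn = As * fy * (d - a/2) / 10^6
= 258.1461 kN-m
phi*Mn = 0.9 * 258.1461 = 232.33 kN-m

232.33


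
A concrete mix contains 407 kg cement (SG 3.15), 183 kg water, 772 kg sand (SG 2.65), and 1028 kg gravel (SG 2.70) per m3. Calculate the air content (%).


Vol cement = 407 / (3.15 * 1000) = 0.129206 m3
Vol water = 183 / 1000 = 0.183 m3
Vol sand = 772 / (2.65 * 1000) = 0.291321 m3
Vol gravel = 1028 / (2.70 * 1000) = 0.380741 m3
Total solid + water volume = 0.984268 m3
Air = (1 - 0.984268) * 100 = 1.57%

1.57


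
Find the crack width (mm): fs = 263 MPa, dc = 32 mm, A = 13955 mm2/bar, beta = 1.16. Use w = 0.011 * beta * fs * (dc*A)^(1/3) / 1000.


w = 0.011 * beta * fs * (dc * A)^(1/3) / 1000
= 0.011 * 1.16 * 263 * (32 * 13955)^(1/3) / 1000
= 0.257 mm

0.257


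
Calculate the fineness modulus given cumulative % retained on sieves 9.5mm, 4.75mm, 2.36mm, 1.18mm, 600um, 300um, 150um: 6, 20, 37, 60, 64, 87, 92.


FM = sum(cumulative % retained) / 100
= 366 / 100
= 3.66

3.66


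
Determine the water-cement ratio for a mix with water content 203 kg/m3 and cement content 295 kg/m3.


w/c = water / cement
w/c = 203 / 295 = 0.688

0.688


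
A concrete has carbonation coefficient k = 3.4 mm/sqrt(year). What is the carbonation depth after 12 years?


depth = k * sqrt(t)
= 3.4 * sqrt(12)
= 11.78 mm

11.78


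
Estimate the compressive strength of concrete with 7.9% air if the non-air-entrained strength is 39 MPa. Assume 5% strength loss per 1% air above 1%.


Strength loss = (7.9 - 1) * 5 = 34.5%
f'c = 39 * (1 - 34.5/100)
= 25.55 MPa

25.55


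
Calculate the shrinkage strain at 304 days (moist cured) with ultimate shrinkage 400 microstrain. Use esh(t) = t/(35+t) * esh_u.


esh(304) = 304 / (35 + 304) * 400
= 304 / 339 * 400
= 358.7 microstrain

358.7


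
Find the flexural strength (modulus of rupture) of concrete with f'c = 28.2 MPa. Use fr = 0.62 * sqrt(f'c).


fr = 0.62 * sqrt(28.2)
= 3.292 MPa

3.292


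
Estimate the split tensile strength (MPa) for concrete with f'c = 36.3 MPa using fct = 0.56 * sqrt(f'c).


fct = 0.56 * sqrt(36.3)
= 0.56 * 6.025
= 3.374 MPa

3.374


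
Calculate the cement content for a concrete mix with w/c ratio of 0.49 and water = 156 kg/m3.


Cement = water / (w/c)
= 156 / 0.49
= 318.4 kg/m3

318.4


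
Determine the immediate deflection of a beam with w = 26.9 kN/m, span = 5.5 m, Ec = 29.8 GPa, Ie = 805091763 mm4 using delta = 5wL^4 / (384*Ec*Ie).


Convert: L = 5.5 m = 5500 mm, Ec = 29.8 GPa = 29800 MPa
delta = 5 * 26.9 * 5500^4 / (384 * 29800 * 805091763)
= 13.36 mm

13.36


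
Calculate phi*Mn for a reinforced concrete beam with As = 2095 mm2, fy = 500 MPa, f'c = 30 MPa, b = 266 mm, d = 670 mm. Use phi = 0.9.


a = As * fy / (0.85 * f'c * b)
= 2095 * 500 / (0.85 * 30 * 266)
= 154.4302 mm
Mn = As * fy * (d - a/2) / 10^6
= 620.9422 kN-m
phi*Mn = 0.9 * 620.9422 = 558.85 kN-m

558.85


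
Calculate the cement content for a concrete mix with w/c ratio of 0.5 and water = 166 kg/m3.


Cement = water / (w/c)
= 166 / 0.5
= 332.0 kg/m3

332.0


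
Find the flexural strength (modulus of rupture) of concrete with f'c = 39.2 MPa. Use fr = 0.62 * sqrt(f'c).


fr = 0.62 * sqrt(39.2)
= 3.882 MPa

3.882


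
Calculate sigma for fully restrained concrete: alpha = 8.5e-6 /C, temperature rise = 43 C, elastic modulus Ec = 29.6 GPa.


sigma = alpha * dT * Ec
= 8.5e-6 * 43 * 29.6 * 1000
= 10.819 MPa

10.819


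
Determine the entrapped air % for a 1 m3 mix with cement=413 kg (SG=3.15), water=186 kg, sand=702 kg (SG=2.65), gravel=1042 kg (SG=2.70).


Vol cement = 413 / (3.15 * 1000) = 0.131111 m3
Vol water = 186 / 1000 = 0.186 m3
Vol sand = 702 / (2.65 * 1000) = 0.264906 m3
Vol gravel = 1042 / (2.70 * 1000) = 0.385926 m3
Total solid + water volume = 0.967943 m3
Air = (1 - 0.967943) * 100 = 3.21%

3.21


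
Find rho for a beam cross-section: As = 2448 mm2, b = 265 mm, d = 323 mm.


rho = As / (b * d)
= 2448 / (265 * 323)
= 0.0286

0.0286


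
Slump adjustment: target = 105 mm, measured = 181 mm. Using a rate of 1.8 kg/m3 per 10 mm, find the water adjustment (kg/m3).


Difference = 105 - 181 = -76 mm
Water adjustment = -76 * 1.8 / 10 = -13.7 kg/m3

-13.7


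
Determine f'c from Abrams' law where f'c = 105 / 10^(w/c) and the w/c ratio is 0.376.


f'c = 105 / 10^0.376
= 105 / 2.377
= 44.18 MPa

44.18


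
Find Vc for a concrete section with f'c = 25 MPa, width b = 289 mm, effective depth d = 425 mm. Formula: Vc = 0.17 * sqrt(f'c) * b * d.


Vc = 0.17 * sqrt(25) * 289 * 425 / 1000
= 104.4 kN

104.4


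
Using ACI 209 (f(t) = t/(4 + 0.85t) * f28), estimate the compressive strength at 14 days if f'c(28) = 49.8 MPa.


f(14) = 14 / (4 + 0.85 * 14) * 49.8
= 14 / 15.9 * 49.8
= 43.85 MPa

43.85


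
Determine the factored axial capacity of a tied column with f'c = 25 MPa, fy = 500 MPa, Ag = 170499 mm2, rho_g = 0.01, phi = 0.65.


Ast = rho * Ag = 0.01 * 170499 = 1704.99 mm2
phi*Pn = 0.65 * 0.80 * (0.85 * 25 * (170499 - 1704.99) + 500 * 1704.99) / 1000
= 2308.47 kN

2308.47


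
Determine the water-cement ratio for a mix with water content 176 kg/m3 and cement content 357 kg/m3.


w/c = water / cement
w/c = 176 / 357 = 0.493

0.493


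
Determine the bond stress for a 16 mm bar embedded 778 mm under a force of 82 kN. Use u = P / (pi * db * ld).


u = P / (pi * db * ld)
= 82 * 1000 / (pi * 16 * 778)
= 2.097 MPa

2.097


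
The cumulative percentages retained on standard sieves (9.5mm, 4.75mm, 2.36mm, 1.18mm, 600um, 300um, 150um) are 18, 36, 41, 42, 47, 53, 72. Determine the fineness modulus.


FM = sum(cumulative % retained) / 100
= 309 / 100
= 3.09

3.09


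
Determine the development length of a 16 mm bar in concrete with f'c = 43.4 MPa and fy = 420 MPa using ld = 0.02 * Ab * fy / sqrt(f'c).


Ab = pi * 16^2 / 4 = 201.062 mm2
ld = 0.02 * 201.062 * 420 / sqrt(43.4)
= 256.4 mm

256.4


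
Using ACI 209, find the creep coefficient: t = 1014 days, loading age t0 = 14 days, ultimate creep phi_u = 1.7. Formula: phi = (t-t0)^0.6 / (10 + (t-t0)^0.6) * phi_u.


dt = 1014 - 14 = 1000
phi = 1000^0.6 / (10 + 1000^0.6) * 1.7
= 1.467

1.467


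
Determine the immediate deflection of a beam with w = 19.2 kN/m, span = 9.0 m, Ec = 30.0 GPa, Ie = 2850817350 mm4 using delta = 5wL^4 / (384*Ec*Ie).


Convert: L = 9.0 m = 9000 mm, Ec = 30.0 GPa = 30000 MPa
delta = 5 * 19.2 * 9000^4 / (384 * 30000 * 2850817350)
= 19.18 mm

19.18


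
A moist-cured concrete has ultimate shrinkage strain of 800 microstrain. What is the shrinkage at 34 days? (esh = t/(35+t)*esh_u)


esh(34) = 34 / (35 + 34) * 800
= 34 / 69 * 800
= 394.2 microstrain

394.2
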